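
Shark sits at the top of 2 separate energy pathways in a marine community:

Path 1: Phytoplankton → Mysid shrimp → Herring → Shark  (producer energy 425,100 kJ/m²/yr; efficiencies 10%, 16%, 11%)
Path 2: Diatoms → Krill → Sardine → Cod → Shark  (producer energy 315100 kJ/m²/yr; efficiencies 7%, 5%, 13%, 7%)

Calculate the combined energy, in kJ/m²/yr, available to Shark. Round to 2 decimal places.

758.21 kJ/m²/yr

Path 1: 425100 × 0.1 × 0.16 × 0.11 = 748.176 kJ/m²/yr
Path 2: 315100 × 0.07 × 0.05 × 0.13 × 0.07 = 10.035935 kJ/m²/yr
Total at Shark: 748.176 + 10.035935 = 758.211935 kJ/m²/yr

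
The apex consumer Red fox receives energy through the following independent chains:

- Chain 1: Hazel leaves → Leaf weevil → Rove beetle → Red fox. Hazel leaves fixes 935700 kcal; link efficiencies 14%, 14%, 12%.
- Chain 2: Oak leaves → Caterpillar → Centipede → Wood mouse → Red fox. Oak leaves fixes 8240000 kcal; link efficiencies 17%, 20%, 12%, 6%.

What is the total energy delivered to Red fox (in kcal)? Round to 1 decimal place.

Chain 1: 935700 × 0.14 × 0.14 × 0.12 = 2200.7664 kcal
Chain 2: 8240000 × 0.17 × 0.2 × 0.12 × 0.06 = 2017.152 kcal
Total at Red fox: 2200.7664 + 2017.152 = 4217.9184 kcal

4217.9 kcal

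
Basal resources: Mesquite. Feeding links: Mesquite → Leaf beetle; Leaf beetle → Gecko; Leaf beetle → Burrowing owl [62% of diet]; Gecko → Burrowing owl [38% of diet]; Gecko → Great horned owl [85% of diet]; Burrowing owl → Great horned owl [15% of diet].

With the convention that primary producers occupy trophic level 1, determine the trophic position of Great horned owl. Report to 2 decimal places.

4.06

Leaf beetle: 1 + 1 = 2
Gecko: 1 + 2 = 3
Burrowing owl: 1 + (0.62×2 + 0.38×3) = 3.38
Great horned owl: 1 + (0.85×3 + 0.15×3.38) = 4.057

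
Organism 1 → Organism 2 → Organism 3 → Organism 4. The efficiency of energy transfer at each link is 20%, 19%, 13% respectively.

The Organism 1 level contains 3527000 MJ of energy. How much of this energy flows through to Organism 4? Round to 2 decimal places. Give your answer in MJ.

Organism 2: 3527000 × 0.2 = 705400 MJ
Organism 3: 705400 × 0.19 = 134026 MJ
Organism 4: 134026 × 0.13 = 17423.38 MJ

17423.38 MJ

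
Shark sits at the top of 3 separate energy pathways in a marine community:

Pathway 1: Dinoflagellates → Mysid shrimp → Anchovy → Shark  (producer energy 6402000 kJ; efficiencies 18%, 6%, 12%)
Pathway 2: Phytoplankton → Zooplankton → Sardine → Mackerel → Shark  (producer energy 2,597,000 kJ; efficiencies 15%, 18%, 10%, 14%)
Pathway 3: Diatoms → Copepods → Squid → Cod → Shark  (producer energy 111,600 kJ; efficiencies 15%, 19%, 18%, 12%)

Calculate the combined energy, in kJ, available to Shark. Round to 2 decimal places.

Pathway 1: 6402000 × 0.18 × 0.06 × 0.12 = 8296.992 kJ
Pathway 2: 2597000 × 0.15 × 0.18 × 0.1 × 0.14 = 981.666 kJ
Pathway 3: 111600 × 0.15 × 0.19 × 0.18 × 0.12 = 68.70096 kJ
Total at Shark: 8296.992 + 981.666 + 68.70096 = 9347.35896 kJ

9347.36 kJ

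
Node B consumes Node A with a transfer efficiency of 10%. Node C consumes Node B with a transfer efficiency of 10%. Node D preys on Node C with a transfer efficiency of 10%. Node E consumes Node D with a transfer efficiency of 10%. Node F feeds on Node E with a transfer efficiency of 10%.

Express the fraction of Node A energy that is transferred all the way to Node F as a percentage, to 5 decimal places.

Product of link efficiencies: 0.1 × 0.1 × 0.1 × 0.1 × 0.1 = 0.00001
As a percentage: 0.00001 × 100 = 0.00100%

0.00100%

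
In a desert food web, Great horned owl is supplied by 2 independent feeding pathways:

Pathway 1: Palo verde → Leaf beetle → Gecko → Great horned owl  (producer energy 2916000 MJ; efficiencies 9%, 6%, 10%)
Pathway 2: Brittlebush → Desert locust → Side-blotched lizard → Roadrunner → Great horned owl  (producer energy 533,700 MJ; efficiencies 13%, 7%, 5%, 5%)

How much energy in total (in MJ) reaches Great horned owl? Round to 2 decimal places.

Pathway 1: 2916000 × 0.09 × 0.06 × 0.1 = 1574.64 MJ
Pathway 2: 533700 × 0.13 × 0.07 × 0.05 × 0.05 = 12.141675 MJ
Total at Great horned owl: 1574.64 + 12.141675 = 1586.781675 MJ

1586.78 MJ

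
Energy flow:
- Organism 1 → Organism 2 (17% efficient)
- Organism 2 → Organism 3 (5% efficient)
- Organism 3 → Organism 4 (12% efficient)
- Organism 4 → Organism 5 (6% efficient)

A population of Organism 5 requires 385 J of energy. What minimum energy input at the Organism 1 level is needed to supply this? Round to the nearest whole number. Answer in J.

6290850 J

Cumulative transfer efficiency: 0.17 × 0.05 × 0.12 × 0.06 = 0.0000612
Organism 1 energy = 385 / 0.0000612 = 6290850 J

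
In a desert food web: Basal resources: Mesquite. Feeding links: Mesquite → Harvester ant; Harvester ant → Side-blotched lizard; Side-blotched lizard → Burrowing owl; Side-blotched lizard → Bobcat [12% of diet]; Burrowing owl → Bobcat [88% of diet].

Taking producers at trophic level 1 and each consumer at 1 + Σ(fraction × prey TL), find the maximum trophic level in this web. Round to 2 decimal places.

Harvester ant: 1 + 1 = 2
Side-blotched lizard: 1 + 2 = 3
Burrowing owl: 1 + 3 = 4
Bobcat: 1 + (0.12×3 + 0.88×4) = 4.88

4.88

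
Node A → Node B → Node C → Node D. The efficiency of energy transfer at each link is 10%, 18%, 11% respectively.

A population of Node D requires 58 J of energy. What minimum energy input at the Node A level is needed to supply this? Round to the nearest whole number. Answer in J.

29293 J

Cumulative transfer efficiency: 0.1 × 0.18 × 0.11 = 0.00198
Node A energy = 58 / 0.00198 = 29293 J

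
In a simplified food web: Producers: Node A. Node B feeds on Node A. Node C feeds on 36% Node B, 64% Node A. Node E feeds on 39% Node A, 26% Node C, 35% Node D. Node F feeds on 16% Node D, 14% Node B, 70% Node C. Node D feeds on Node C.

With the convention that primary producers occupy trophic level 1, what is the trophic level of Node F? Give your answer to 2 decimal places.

Node B: 1 + 1 = 2
Node C: 1 + (0.36×2 + 0.64×1) = 2.36
Node D: 1 + 2.36 = 3.36
Node E: 1 + (0.39×1 + 0.26×2.36 + 0.35×3.36) = 3.1796
Node F: 1 + (0.16×3.36 + 0.14×2 + 0.7×2.36) = 3.4696

3.47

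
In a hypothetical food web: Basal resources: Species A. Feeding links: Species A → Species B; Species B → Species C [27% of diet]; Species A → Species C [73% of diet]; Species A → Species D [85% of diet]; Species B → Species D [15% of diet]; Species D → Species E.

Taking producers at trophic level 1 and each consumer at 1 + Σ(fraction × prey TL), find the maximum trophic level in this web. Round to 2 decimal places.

3.15

Species B: 1 + 1 = 2
Species C: 1 + (0.27×2 + 0.73×1) = 2.27
Species D: 1 + (0.85×1 + 0.15×2) = 2.15
Species E: 1 + 2.15 = 3.15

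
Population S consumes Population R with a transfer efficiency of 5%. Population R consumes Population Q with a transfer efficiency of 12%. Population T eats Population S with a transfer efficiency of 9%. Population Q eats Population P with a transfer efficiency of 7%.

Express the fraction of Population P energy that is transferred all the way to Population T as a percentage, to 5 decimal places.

0.00378%

Product of link efficiencies: 0.07 × 0.12 × 0.05 × 0.09 = 0.0000378
As a percentage: 0.0000378 × 100 = 0.00378%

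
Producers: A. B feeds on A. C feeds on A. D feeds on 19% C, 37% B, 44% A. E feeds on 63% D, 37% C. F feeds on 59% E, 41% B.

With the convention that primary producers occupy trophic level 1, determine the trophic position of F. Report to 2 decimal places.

3.80

B: 1 + 1 = 2
C: 1 + 1 = 2
D: 1 + (0.19×2 + 0.37×2 + 0.44×1) = 2.56
E: 1 + (0.63×2.56 + 0.37×2) = 3.3528
F: 1 + (0.59×3.3528 + 0.41×2) = 3.798152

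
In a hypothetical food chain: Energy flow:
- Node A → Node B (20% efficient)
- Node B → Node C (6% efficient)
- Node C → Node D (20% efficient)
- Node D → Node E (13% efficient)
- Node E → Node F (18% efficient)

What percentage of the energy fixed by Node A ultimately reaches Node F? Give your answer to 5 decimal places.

0.00562%

Product of link efficiencies: 0.2 × 0.06 × 0.2 × 0.13 × 0.18 = 0.00005616
As a percentage: 0.00005616 × 100 = 0.00562%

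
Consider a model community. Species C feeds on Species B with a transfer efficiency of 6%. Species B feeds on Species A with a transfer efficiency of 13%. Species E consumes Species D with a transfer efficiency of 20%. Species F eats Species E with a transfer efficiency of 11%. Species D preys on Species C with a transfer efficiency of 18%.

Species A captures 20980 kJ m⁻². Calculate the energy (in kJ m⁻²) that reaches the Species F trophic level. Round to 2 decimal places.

Species B: 20980 × 0.13 = 2727.4 kJ m⁻²
Species C: 2727.4 × 0.06 = 163.644 kJ m⁻²
Species D: 163.644 × 0.18 = 29.45592 kJ m⁻²
Species E: 29.45592 × 0.2 = 5.891184 kJ m⁻²
Species F: 5.891184 × 0.11 = 0.64803024 kJ m⁻²

0.65 kJ m⁻²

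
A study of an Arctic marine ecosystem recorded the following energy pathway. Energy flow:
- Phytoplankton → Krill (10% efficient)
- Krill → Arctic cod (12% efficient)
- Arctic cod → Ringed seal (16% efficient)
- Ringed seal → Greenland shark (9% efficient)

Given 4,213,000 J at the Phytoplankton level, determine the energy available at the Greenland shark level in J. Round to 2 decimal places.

Krill: 4213000 × 0.1 = 421300 J
Arctic cod: 421300 × 0.12 = 50556 J
Ringed seal: 50556 × 0.16 = 8088.96 J
Greenland shark: 8088.96 × 0.09 = 728.0064 J

728.01 J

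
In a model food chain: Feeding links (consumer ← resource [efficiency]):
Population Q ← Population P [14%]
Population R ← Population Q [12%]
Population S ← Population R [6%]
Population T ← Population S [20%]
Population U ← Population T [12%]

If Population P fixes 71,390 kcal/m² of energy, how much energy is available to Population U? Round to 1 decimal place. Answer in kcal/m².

Population Q: 71390 × 0.14 = 9994.6 kcal/m²
Population R: 9994.6 × 0.12 = 1199.352 kcal/m²
Population S: 1199.352 × 0.06 = 71.96112 kcal/m²
Population T: 71.96112 × 0.2 = 14.392224 kcal/m²
Population U: 14.392224 × 0.12 = 1.72706688 kcal/m²

1.7 kcal/m²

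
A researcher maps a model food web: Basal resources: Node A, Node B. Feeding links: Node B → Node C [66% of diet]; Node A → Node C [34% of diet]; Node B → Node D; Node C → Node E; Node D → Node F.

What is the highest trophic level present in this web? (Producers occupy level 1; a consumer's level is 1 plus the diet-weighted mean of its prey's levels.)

3

Node C: 1 + (0.66×1 + 0.34×1) = 2
Node D: 1 + 1 = 2
Node E: 1 + 2 = 3
Node F: 1 + 2 = 3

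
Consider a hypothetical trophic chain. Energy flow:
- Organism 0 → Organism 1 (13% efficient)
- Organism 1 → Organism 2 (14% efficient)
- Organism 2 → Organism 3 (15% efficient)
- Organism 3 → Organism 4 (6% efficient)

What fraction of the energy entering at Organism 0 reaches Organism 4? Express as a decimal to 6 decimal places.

Product of link efficiencies: 0.13 × 0.14 × 0.15 × 0.06 = 0.0001638

0.000164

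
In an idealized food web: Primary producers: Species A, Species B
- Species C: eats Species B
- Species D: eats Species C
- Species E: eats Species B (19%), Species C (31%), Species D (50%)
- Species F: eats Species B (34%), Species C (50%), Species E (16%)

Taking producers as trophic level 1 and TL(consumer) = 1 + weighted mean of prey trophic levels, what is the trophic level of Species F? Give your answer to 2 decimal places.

2.87

Species C: 1 + 1 = 2
Species D: 1 + 2 = 3
Species E: 1 + (0.19×1 + 0.31×2 + 0.5×3) = 3.31
Species F: 1 + (0.34×1 + 0.5×2 + 0.16×3.31) = 2.8696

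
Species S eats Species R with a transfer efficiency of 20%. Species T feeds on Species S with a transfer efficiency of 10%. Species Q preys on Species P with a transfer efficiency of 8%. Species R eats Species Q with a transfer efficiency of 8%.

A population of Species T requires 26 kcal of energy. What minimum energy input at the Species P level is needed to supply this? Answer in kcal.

Cumulative transfer efficiency: 0.08 × 0.08 × 0.2 × 0.1 = 0.000128
Species P energy = 26 / 0.000128 = 203125 kcal

203125 kcal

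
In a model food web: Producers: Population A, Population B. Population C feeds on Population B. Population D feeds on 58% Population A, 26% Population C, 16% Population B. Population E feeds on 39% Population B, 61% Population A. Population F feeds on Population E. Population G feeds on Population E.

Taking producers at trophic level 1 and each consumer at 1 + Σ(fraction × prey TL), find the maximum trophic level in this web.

Population C: 1 + 1 = 2
Population D: 1 + (0.58×1 + 0.26×2 + 0.16×1) = 2.26
Population E: 1 + (0.39×1 + 0.61×1) = 2
Population F: 1 + 2 = 3
Population G: 1 + 2 = 3

3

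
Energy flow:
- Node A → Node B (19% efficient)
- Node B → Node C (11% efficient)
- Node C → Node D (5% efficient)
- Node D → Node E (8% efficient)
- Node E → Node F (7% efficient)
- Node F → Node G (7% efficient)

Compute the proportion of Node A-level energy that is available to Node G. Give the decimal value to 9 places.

0.000000410

Product of link efficiencies: 0.19 × 0.11 × 0.05 × 0.08 × 0.07 × 0.07 = 0.00000040964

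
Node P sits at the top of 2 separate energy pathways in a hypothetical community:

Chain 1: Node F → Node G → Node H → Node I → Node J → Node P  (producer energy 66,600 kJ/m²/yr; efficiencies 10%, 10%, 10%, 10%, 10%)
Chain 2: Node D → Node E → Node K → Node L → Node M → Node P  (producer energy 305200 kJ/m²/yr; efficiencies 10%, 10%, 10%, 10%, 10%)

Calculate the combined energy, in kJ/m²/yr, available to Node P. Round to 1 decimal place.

3.7 kJ/m²/yr

Chain 1: 66600 × 0.1 × 0.1 × 0.1 × 0.1 × 0.1 = 0.666 kJ/m²/yr
Chain 2: 305200 × 0.1 × 0.1 × 0.1 × 0.1 × 0.1 = 3.052 kJ/m²/yr
Total at Node P: 0.666 + 3.052 = 3.718 kJ/m²/yr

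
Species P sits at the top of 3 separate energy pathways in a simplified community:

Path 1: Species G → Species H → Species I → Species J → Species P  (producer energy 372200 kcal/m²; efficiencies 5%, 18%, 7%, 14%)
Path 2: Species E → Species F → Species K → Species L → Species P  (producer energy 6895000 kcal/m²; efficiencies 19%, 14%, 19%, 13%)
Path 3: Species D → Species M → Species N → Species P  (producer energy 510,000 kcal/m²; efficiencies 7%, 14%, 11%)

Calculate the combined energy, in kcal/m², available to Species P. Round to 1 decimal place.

5112.8 kcal/m²

Path 1: 372200 × 0.05 × 0.18 × 0.07 × 0.14 = 32.82804 kcal/m²
Path 2: 6895000 × 0.19 × 0.14 × 0.19 × 0.13 = 4530.1529 kcal/m²
Path 3: 510000 × 0.07 × 0.14 × 0.11 = 549.78 kcal/m²
Total at Species P: 32.82804 + 4530.1529 + 549.78 = 5112.76094 kcal/m²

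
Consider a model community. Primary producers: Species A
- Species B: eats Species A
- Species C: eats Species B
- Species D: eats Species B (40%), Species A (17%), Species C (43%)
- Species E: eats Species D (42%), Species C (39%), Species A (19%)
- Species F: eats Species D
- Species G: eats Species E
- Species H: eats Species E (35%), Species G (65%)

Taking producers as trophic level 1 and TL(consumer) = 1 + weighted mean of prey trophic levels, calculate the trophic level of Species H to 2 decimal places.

Species B: 1 + 1 = 2
Species C: 1 + 2 = 3
Species D: 1 + (0.4×2 + 0.17×1 + 0.43×3) = 3.26
Species E: 1 + (0.42×3.26 + 0.39×3 + 0.19×1) = 3.7292
Species F: 1 + 3.26 = 4.26
Species G: 1 + 3.7292 = 4.7292
Species H: 1 + (0.35×3.7292 + 0.65×4.7292) = 5.3792

5.38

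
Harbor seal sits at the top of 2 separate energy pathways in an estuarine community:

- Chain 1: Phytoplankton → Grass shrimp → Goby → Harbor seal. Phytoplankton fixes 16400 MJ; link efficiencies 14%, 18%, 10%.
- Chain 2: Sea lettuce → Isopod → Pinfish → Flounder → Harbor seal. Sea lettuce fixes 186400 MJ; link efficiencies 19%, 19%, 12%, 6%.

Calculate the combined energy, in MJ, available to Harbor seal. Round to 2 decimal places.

Chain 1: 16400 × 0.14 × 0.18 × 0.1 = 41.328 MJ
Chain 2: 186400 × 0.19 × 0.19 × 0.12 × 0.06 = 48.449088 MJ
Total at Harbor seal: 41.328 + 48.449088 = 89.777088 MJ

89.78 MJ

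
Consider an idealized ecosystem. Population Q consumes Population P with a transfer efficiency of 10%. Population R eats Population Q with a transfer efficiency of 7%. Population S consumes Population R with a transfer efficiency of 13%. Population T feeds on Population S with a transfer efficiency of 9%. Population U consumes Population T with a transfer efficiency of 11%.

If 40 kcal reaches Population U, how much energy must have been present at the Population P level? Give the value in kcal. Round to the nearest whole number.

4440004 kcal

Cumulative transfer efficiency: 0.1 × 0.07 × 0.13 × 0.09 × 0.11 = 0.000009009
Population P energy = 40 / 0.000009009 = 4440004 kcal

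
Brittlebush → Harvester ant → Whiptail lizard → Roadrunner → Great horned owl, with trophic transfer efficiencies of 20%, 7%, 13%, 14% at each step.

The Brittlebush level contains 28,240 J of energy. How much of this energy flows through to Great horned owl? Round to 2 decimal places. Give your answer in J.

Harvester ant: 28240 × 0.2 = 5648 J
Whiptail lizard: 5648 × 0.07 = 395.36 J
Roadrunner: 395.36 × 0.13 = 51.3968 J
Great horned owl: 51.3968 × 0.14 = 7.195552 J

7.20 J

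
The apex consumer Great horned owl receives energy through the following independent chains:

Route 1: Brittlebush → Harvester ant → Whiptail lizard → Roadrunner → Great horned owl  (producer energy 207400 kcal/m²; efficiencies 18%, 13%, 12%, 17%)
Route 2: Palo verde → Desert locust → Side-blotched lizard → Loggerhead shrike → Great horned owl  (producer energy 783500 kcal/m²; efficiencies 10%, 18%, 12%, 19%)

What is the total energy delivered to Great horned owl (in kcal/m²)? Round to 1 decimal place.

Route 1: 207400 × 0.18 × 0.13 × 0.12 × 0.17 = 99.004464 kcal/m²
Route 2: 783500 × 0.1 × 0.18 × 0.12 × 0.19 = 321.5484 kcal/m²
Total at Great horned owl: 99.004464 + 321.5484 = 420.552864 kcal/m²

420.6 kcal/m²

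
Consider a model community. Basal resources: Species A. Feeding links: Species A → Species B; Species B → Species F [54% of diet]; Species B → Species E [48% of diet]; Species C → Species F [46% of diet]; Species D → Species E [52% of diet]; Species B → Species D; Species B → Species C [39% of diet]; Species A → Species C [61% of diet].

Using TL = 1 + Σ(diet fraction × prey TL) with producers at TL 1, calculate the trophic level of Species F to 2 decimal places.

Species B: 1 + 1 = 2
Species C: 1 + (0.61×1 + 0.39×2) = 2.39
Species D: 1 + 2 = 3
Species E: 1 + (0.52×3 + 0.48×2) = 3.52
Species F: 1 + (0.54×2 + 0.46×2.39) = 3.1794

3.18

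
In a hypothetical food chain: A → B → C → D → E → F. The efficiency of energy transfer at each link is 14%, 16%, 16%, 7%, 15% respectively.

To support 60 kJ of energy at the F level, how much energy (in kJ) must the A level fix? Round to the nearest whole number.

Cumulative transfer efficiency: 0.14 × 0.16 × 0.16 × 0.07 × 0.15 = 0.000037632
A energy = 60 / 0.000037632 = 1594388 kJ

1594388 kJ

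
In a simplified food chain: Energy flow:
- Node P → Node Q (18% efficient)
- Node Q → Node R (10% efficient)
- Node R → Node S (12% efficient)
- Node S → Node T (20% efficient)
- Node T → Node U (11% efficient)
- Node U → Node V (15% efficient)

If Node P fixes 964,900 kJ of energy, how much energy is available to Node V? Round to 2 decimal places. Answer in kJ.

6.88 kJ

Node Q: 964900 × 0.18 = 173682 kJ
Node R: 173682 × 0.1 = 17368.2 kJ
Node S: 17368.2 × 0.12 = 2084.184 kJ
Node T: 2084.184 × 0.2 = 416.8368 kJ
Node U: 416.8368 × 0.11 = 45.852048 kJ
Node V: 45.852048 × 0.15 = 6.8778072 kJ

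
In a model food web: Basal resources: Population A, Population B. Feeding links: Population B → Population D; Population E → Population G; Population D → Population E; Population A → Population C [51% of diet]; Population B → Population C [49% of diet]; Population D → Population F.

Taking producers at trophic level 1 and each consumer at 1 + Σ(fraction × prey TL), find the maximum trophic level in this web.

4

Population C: 1 + (0.51×1 + 0.49×1) = 2
Population D: 1 + 1 = 2
Population E: 1 + 2 = 3
Population F: 1 + 2 = 3
Population G: 1 + 3 = 4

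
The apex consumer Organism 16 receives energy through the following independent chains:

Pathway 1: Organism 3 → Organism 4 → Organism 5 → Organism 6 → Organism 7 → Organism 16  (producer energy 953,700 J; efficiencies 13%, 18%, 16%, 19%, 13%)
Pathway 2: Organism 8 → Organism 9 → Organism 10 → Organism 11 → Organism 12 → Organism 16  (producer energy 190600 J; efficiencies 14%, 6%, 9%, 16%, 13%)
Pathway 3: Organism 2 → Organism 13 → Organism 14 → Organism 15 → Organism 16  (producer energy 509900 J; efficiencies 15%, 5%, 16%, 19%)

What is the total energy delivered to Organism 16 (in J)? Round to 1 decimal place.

207.4 J

Pathway 1: 953700 × 0.13 × 0.18 × 0.16 × 0.19 × 0.13 = 88.19512416 J
Pathway 2: 190600 × 0.14 × 0.06 × 0.09 × 0.16 × 0.13 = 2.99714688 J
Pathway 3: 509900 × 0.15 × 0.05 × 0.16 × 0.19 = 116.2572 J
Total at Organism 16: 88.19512416 + 2.99714688 + 116.2572 = 207.44947104 J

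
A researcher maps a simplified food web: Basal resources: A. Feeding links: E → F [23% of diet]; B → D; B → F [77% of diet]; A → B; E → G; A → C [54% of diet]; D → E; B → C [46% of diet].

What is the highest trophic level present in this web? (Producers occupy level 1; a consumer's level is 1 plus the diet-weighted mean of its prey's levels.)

5

B: 1 + 1 = 2
C: 1 + (0.54×1 + 0.46×2) = 2.46
D: 1 + 2 = 3
E: 1 + 3 = 4
F: 1 + (0.23×4 + 0.77×2) = 3.46
G: 1 + 4 = 5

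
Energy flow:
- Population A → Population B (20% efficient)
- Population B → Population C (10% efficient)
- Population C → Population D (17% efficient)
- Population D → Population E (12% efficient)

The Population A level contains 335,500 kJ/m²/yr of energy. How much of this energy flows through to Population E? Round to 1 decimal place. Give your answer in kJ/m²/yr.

Population B: 335500 × 0.2 = 67100 kJ/m²/yr
Population C: 67100 × 0.1 = 6710 kJ/m²/yr
Population D: 6710 × 0.17 = 1140.7 kJ/m²/yr
Population E: 1140.7 × 0.12 = 136.884 kJ/m²/yr

136.9 kJ/m²/yr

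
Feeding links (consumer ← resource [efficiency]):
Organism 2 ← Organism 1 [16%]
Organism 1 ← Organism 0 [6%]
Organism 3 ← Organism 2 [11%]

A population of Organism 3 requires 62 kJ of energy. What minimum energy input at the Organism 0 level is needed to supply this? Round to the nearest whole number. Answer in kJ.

58712 kJ

Cumulative transfer efficiency: 0.06 × 0.16 × 0.11 = 0.001056
Organism 0 energy = 62 / 0.001056 = 58712 kJ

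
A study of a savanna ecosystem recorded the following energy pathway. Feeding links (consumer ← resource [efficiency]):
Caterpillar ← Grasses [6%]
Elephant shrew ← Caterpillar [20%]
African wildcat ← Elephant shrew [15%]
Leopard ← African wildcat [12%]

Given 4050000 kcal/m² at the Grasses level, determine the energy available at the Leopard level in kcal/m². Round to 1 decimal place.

Caterpillar: 4050000 × 0.06 = 243000 kcal/m²
Elephant shrew: 243000 × 0.2 = 48600 kcal/m²
African wildcat: 48600 × 0.15 = 7290 kcal/m²
Leopard: 7290 × 0.12 = 874.8 kcal/m²

874.8 kcal/m²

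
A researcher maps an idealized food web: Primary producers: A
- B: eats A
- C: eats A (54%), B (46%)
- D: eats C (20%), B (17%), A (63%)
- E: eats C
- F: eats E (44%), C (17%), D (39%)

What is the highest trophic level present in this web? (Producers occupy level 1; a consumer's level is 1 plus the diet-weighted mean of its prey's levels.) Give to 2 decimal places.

B: 1 + 1 = 2
C: 1 + (0.54×1 + 0.46×2) = 2.46
D: 1 + (0.2×2.46 + 0.17×2 + 0.63×1) = 2.462
E: 1 + 2.46 = 3.46
F: 1 + (0.44×3.46 + 0.17×2.46 + 0.39×2.462) = 3.90078

3.90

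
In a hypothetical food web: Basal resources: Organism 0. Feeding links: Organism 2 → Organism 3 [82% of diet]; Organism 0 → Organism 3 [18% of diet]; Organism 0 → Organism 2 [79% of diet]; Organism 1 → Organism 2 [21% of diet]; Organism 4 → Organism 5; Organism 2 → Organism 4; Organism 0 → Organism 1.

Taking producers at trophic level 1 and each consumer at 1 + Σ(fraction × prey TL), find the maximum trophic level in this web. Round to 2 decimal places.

4.21

Organism 1: 1 + 1 = 2
Organism 2: 1 + (0.79×1 + 0.21×2) = 2.21
Organism 3: 1 + (0.18×1 + 0.82×2.21) = 2.9922
Organism 4: 1 + 2.21 = 3.21
Organism 5: 1 + 3.21 = 4.21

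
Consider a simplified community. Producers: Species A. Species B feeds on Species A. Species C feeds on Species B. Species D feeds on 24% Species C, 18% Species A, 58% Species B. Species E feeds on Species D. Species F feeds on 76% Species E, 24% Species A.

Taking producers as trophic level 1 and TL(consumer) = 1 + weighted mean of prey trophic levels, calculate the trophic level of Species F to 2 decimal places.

Species B: 1 + 1 = 2
Species C: 1 + 2 = 3
Species D: 1 + (0.24×3 + 0.18×1 + 0.58×2) = 3.06
Species E: 1 + 3.06 = 4.06
Species F: 1 + (0.76×4.06 + 0.24×1) = 4.3256

4.33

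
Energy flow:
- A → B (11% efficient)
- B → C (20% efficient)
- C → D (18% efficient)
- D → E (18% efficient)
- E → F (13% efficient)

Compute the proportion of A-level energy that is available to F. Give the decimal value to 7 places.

0.0000927

Product of link efficiencies: 0.11 × 0.2 × 0.18 × 0.18 × 0.13 = 0.000092664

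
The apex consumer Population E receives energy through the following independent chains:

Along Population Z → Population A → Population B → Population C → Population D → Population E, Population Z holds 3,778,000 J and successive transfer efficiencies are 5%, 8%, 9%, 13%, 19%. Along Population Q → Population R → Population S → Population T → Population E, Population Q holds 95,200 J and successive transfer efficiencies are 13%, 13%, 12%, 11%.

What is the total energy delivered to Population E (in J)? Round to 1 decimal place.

54.8 J

Via Population Z: 3778000 × 0.05 × 0.08 × 0.09 × 0.13 × 0.19 = 33.593976 J
Via Population Q: 95200 × 0.13 × 0.13 × 0.12 × 0.11 = 21.237216 J
Total at Population E: 33.593976 + 21.237216 = 54.831192 J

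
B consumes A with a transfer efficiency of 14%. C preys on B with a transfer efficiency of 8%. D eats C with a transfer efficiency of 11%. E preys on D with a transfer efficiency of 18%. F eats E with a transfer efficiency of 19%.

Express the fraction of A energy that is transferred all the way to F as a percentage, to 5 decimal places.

Product of link efficiencies: 0.14 × 0.08 × 0.11 × 0.18 × 0.19 = 0.0000421344
As a percentage: 0.0000421344 × 100 = 0.00421%

0.00421%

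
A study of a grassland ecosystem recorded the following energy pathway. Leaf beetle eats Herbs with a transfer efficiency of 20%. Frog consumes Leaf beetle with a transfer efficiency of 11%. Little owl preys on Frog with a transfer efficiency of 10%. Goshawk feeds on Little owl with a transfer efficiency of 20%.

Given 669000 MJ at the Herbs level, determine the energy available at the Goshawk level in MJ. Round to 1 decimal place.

294.4 MJ

Leaf beetle: 669000 × 0.2 = 133800 MJ
Frog: 133800 × 0.11 = 14718 MJ
Little owl: 14718 × 0.1 = 1471.8 MJ
Goshawk: 1471.8 × 0.2 = 294.36 MJ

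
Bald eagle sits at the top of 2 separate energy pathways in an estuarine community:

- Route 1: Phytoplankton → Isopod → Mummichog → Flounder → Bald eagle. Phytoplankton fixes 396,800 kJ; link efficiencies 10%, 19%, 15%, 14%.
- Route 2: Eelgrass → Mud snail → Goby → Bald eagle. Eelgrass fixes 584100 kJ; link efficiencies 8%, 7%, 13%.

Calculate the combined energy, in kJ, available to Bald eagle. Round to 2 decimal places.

583.55 kJ

Route 1: 396800 × 0.1 × 0.19 × 0.15 × 0.14 = 158.3232 kJ
Route 2: 584100 × 0.08 × 0.07 × 0.13 = 425.2248 kJ
Total at Bald eagle: 158.3232 + 425.2248 = 583.548 kJ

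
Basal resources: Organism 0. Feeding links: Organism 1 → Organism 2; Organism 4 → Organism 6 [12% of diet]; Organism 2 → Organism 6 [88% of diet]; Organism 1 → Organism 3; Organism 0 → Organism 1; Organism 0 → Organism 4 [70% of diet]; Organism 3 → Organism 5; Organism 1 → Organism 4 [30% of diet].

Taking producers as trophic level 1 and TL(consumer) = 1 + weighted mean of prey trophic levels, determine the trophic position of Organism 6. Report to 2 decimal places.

Organism 1: 1 + 1 = 2
Organism 2: 1 + 2 = 3
Organism 3: 1 + 2 = 3
Organism 4: 1 + (0.7×1 + 0.3×2) = 2.3
Organism 5: 1 + 3 = 4
Organism 6: 1 + (0.12×2.3 + 0.88×3) = 3.916

3.92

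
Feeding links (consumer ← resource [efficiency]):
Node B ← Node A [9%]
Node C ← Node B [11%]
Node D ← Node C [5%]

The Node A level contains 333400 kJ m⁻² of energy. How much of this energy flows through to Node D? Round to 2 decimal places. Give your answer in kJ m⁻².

165.03 kJ m⁻²

Node B: 333400 × 0.09 = 30006 kJ m⁻²
Node C: 30006 × 0.11 = 3300.66 kJ m⁻²
Node D: 3300.66 × 0.05 = 165.033 kJ m⁻²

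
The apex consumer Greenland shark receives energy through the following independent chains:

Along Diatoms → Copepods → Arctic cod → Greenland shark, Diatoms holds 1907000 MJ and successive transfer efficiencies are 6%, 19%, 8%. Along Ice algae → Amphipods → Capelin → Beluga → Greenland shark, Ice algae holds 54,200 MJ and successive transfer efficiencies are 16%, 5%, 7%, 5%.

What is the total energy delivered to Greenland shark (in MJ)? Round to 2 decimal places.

1740.70 MJ

Via Diatoms: 1907000 × 0.06 × 0.19 × 0.08 = 1739.184 MJ
Via Ice algae: 54200 × 0.16 × 0.05 × 0.07 × 0.05 = 1.5176 MJ
Total at Greenland shark: 1739.184 + 1.5176 = 1740.7016 MJ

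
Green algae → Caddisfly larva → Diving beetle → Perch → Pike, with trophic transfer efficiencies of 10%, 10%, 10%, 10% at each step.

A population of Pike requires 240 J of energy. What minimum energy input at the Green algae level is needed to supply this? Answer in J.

Cumulative transfer efficiency: 0.1 × 0.1 × 0.1 × 0.1 = 0.0001
Green algae energy = 240 / 0.0001 = 2400000 J

2400000 J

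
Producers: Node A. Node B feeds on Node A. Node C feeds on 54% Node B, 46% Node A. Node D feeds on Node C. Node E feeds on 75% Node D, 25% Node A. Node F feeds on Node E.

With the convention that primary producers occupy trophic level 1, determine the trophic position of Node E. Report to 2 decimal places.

3.91

Node B: 1 + 1 = 2
Node C: 1 + (0.54×2 + 0.46×1) = 2.54
Node D: 1 + 2.54 = 3.54
Node E: 1 + (0.75×3.54 + 0.25×1) = 3.905
Node F: 1 + 3.905 = 4.905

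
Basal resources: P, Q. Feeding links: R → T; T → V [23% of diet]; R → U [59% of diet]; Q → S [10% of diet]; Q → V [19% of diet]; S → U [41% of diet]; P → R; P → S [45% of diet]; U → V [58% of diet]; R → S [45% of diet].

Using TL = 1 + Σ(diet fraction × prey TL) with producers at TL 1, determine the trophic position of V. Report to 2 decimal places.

R: 1 + 1 = 2
S: 1 + (0.1×1 + 0.45×2 + 0.45×1) = 2.45
T: 1 + 2 = 3
U: 1 + (0.41×2.45 + 0.59×2) = 3.1845
V: 1 + (0.58×3.1845 + 0.23×3 + 0.19×1) = 3.72701

3.73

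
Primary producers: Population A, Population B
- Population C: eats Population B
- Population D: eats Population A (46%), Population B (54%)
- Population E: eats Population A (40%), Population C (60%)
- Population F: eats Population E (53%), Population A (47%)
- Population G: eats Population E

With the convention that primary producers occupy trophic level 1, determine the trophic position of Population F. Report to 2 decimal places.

2.85

Population C: 1 + 1 = 2
Population D: 1 + (0.46×1 + 0.54×1) = 2
Population E: 1 + (0.4×1 + 0.6×2) = 2.6
Population F: 1 + (0.53×2.6 + 0.47×1) = 2.848
Population G: 1 + 2.6 = 3.6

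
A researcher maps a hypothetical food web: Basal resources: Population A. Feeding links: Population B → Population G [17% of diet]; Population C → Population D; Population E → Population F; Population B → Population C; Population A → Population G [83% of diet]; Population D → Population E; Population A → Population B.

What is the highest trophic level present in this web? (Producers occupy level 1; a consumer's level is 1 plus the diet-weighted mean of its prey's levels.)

6

Population B: 1 + 1 = 2
Population C: 1 + 2 = 3
Population D: 1 + 3 = 4
Population E: 1 + 4 = 5
Population F: 1 + 5 = 6
Population G: 1 + (0.17×2 + 0.83×1) = 2.17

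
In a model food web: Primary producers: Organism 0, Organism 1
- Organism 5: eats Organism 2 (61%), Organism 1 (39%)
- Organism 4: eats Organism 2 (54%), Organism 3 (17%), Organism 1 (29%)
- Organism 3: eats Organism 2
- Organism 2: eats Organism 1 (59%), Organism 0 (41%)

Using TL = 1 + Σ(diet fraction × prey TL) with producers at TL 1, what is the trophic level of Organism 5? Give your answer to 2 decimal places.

2.61

Organism 2: 1 + (0.59×1 + 0.41×1) = 2
Organism 3: 1 + 2 = 3
Organism 4: 1 + (0.54×2 + 0.17×3 + 0.29×1) = 2.88
Organism 5: 1 + (0.61×2 + 0.39×1) = 2.61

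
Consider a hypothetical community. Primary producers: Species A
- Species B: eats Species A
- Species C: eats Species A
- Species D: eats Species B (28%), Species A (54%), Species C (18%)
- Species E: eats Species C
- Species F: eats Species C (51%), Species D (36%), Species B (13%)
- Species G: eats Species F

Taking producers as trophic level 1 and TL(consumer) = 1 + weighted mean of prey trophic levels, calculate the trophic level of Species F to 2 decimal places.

3.17

Species B: 1 + 1 = 2
Species C: 1 + 1 = 2
Species D: 1 + (0.28×2 + 0.54×1 + 0.18×2) = 2.46
Species E: 1 + 2 = 3
Species F: 1 + (0.51×2 + 0.36×2.46 + 0.13×2) = 3.1656
Species G: 1 + 3.1656 = 4.1656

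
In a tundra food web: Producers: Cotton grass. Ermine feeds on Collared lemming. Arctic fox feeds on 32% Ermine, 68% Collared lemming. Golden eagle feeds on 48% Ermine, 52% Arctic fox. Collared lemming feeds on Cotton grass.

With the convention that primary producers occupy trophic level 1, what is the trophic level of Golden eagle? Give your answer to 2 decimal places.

4.17

Collared lemming: 1 + 1 = 2
Ermine: 1 + 2 = 3
Arctic fox: 1 + (0.32×3 + 0.68×2) = 3.32
Golden eagle: 1 + (0.48×3 + 0.52×3.32) = 4.1664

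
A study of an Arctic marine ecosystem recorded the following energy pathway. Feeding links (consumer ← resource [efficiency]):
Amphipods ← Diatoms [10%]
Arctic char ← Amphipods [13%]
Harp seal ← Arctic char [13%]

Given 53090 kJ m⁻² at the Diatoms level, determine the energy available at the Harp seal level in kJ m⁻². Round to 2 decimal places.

89.72 kJ m⁻²

Amphipods: 53090 × 0.1 = 5309 kJ m⁻²
Arctic char: 5309 × 0.13 = 690.17 kJ m⁻²
Harp seal: 690.17 × 0.13 = 89.7221 kJ m⁻²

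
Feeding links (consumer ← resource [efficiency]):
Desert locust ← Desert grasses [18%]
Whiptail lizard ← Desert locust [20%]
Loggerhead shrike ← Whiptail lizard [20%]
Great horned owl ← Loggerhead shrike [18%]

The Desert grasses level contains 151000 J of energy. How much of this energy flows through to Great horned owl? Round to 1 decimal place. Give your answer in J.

Desert locust: 151000 × 0.18 = 27180 J
Whiptail lizard: 27180 × 0.2 = 5436 J
Loggerhead shrike: 5436 × 0.2 = 1087.2 J
Great horned owl: 1087.2 × 0.18 = 195.696 J

195.7 J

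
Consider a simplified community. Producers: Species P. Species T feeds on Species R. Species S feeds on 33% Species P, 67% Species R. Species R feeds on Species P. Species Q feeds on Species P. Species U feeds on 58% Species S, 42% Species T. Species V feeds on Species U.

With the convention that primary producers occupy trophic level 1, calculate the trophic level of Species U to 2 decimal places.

Species Q: 1 + 1 = 2
Species R: 1 + 1 = 2
Species S: 1 + (0.33×1 + 0.67×2) = 2.67
Species T: 1 + 2 = 3
Species U: 1 + (0.58×2.67 + 0.42×3) = 3.8086
Species V: 1 + 3.8086 = 4.8086

3.81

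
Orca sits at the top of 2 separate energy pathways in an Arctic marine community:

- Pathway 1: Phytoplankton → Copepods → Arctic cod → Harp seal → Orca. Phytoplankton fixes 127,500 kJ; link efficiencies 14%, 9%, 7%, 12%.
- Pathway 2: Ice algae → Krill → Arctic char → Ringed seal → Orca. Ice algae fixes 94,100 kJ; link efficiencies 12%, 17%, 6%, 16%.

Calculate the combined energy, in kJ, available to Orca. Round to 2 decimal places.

Pathway 1: 127500 × 0.14 × 0.09 × 0.07 × 0.12 = 13.4946 kJ
Pathway 2: 94100 × 0.12 × 0.17 × 0.06 × 0.16 = 18.428544 kJ
Total at Orca: 13.4946 + 18.428544 = 31.923144 kJ

31.92 kJ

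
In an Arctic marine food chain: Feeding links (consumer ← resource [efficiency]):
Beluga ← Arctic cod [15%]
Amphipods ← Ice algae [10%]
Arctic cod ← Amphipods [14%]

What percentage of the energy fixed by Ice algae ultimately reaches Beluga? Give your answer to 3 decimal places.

0.210%

Product of link efficiencies: 0.1 × 0.14 × 0.15 = 0.0021
As a percentage: 0.0021 × 100 = 0.210%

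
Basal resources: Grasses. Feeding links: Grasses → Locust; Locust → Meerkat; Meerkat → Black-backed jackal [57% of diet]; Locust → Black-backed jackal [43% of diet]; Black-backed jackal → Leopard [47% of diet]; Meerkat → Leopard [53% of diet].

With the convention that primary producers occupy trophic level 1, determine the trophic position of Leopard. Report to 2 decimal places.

Locust: 1 + 1 = 2
Meerkat: 1 + 2 = 3
Black-backed jackal: 1 + (0.57×3 + 0.43×2) = 3.57
Leopard: 1 + (0.47×3.57 + 0.53×3) = 4.2679

4.27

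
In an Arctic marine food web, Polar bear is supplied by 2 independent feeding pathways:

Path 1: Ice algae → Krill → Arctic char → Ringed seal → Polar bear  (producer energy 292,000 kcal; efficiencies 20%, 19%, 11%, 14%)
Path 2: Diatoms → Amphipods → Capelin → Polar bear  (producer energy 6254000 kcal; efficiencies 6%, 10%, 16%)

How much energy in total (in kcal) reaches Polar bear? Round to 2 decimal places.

Path 1: 292000 × 0.2 × 0.19 × 0.11 × 0.14 = 170.8784 kcal
Path 2: 6254000 × 0.06 × 0.1 × 0.16 = 6003.84 kcal
Total at Polar bear: 170.8784 + 6003.84 = 6174.7184 kcal

6174.72 kcal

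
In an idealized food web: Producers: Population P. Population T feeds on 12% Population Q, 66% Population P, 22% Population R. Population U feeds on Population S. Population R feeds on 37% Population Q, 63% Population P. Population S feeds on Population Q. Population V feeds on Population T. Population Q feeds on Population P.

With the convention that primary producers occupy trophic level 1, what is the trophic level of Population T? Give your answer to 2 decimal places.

Population Q: 1 + 1 = 2
Population R: 1 + (0.37×2 + 0.63×1) = 2.37
Population S: 1 + 2 = 3
Population T: 1 + (0.12×2 + 0.66×1 + 0.22×2.37) = 2.4214
Population U: 1 + 3 = 4
Population V: 1 + 2.4214 = 3.4214

2.42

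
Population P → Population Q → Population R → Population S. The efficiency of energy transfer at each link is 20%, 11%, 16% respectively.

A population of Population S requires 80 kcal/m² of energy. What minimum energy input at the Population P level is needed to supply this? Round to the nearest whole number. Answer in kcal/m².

Cumulative transfer efficiency: 0.2 × 0.11 × 0.16 = 0.00352
Population P energy = 80 / 0.00352 = 22727 kcal/m²

22727 kcal/m²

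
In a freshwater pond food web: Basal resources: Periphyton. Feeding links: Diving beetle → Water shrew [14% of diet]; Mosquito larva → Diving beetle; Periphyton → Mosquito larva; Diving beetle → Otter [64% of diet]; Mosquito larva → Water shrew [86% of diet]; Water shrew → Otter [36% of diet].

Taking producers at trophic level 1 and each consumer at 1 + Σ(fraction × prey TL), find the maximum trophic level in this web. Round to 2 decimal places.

4.05

Mosquito larva: 1 + 1 = 2
Diving beetle: 1 + 2 = 3
Water shrew: 1 + (0.86×2 + 0.14×3) = 3.14
Otter: 1 + (0.64×3 + 0.36×3.14) = 4.0504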